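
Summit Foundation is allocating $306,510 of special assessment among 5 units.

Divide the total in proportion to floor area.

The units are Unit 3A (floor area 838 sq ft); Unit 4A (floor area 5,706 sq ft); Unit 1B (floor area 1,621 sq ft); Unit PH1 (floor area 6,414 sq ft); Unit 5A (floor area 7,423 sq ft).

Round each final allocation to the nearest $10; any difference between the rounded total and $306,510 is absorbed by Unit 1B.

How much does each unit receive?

Total floor area = 22,002.
Pro-rata amounts: Unit 3A 838/22,002 × $306,510 = 11,674.18; Unit 4A 5,706/22,002 × $306,510 = 79,490.32; Unit 1B 1,621/22,002 × $306,510 = 22,582.16; Unit PH1 6,414/22,002 × $306,510 = 89,353.47; Unit 5A 7,423/22,002 × $306,510 = 103,409.86.
Rounded to nearest $10: Unit 3A $11,670; Unit 4A $79,490; Unit 1B $22,580; Unit PH1 $89,350; Unit 5A $103,410. Sum = $306,500.
Difference $306,510 − $306,500 = +$10 applied to Unit 1B: Unit 1B becomes $22,590.

Unit 3A: $11,670; Unit 4A: $79,490; Unit 1B: $22,590; Unit PH1: $89,350; Unit 5A: $103,410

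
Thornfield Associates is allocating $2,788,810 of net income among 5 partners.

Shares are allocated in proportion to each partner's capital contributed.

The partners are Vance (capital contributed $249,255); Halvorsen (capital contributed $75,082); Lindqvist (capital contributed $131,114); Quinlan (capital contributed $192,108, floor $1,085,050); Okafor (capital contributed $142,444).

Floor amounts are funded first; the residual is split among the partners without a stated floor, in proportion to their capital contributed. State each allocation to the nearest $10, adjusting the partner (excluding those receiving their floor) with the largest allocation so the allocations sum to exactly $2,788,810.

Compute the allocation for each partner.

Minimums first: Quinlan $1,085,050. Remaining pool $1,703,760.
Remaining pool split over remaining capital contributed 597,895: Vance 710,276.38 → $710,280; Halvorsen 213,953.47 → $213,950; Lindqvist 373,622.11 → $373,620; Okafor 405,908.04 → $405,910.

Vance: $710,280; Halvorsen: $213,950; Lindqvist: $373,620; Quinlan: $1,085,050; Okafor: $405,910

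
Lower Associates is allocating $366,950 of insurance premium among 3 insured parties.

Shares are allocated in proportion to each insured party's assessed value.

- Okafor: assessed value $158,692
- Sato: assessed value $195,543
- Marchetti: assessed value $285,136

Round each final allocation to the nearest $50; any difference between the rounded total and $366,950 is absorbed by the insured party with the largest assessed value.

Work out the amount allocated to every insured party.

Sum of assessed value: 158,692 + 195,543 + 285,136 = 639,371.
Unrounded shares: Okafor 91,077.06; Sato 112,226.71; Marchetti 163,646.23.
After rounding ($50): Okafor $91,100; Sato $112,250; Marchetti $163,650. Sum = $367,000.
Difference $366,950 − $367,000 = −$50 applied to largest assessed value (Marchetti): Marchetti becomes $163,600.

Okafor: $91,100 · Sato: $112,250 · Marchetti: $163,600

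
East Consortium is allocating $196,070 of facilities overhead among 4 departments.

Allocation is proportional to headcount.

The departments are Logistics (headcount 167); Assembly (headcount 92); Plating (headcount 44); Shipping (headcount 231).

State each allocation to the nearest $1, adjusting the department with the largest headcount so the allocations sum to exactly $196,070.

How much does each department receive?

Total headcount = 534.
Pro-rata amounts: Logistics 167/534 × $196,070 = 61,317.77; Assembly 92/534 × $196,070 = 33,779.85; Plating 44/534 × $196,070 = 16,155.58; Shipping 231/534 × $196,070 = 84,816.80.
At nearest $1: Logistics $61,318; Assembly $33,780; Plating $16,156; Shipping $84,817. Sum = $196,071.
Difference $196,070 − $196,071 = −$1 applied to largest headcount (Shipping): Shipping becomes $84,816.

Logistics: $61,318 · Assembly: $33,780 · Plating: $16,156 · Shipping: $84,816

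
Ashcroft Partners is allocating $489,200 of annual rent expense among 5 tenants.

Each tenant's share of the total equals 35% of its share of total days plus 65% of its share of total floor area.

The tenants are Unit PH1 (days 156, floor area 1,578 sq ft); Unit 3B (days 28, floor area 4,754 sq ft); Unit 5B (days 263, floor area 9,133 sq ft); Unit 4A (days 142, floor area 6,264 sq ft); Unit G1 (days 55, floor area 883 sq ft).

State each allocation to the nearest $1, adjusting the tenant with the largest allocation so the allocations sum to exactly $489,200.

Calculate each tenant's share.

Unit PH1: $63,666 · Unit 3B: $74,297 · Unit 5B: $198,356 · Unit 4A: $125,841 · Unit G1: $27,040

Days total 644; floor area total 22,612.
Blended shares (35% days + 65% floor area): Unit PH1 0.1301; Unit 3B 0.1519; Unit 5B 0.4055; Unit 4A 0.2572; Unit G1 0.0553.
Pro-rata amounts: Unit PH1 63,666.19; Unit 3B 74,297.21; Unit 5B 198,356.00; Unit 4A 125,840.63; Unit G1 27,039.96.
After rounding ($1): Unit PH1 $63,666; Unit 3B $74,297; Unit 5B $198,356; Unit 4A $125,841; Unit G1 $27,040. Sum = $489,200.
Rounded total matches; no reconciliation needed.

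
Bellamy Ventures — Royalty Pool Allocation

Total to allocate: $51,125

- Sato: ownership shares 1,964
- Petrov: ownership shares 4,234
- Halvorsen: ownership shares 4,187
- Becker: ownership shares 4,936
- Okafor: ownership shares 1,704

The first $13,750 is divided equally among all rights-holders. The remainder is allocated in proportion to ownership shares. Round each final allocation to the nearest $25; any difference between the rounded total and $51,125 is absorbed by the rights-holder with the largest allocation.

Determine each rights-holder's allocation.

Sato: $7,050 · Petrov: $12,050 · Halvorsen: $11,950 · Becker: $13,575 · Okafor: $6,500

$13,750 shared equally gives $2,750 per rights-holder.
Remainder $37,375 by ownership shares (total 17,025): Sato 4,311.57 → $4,300; Petrov 9,294.90 → $9,300; Halvorsen 9,191.73 → $9,200; Becker 10,836.01 → $10,825; Okafor 3,740.79 → $3,750.
Totals: Sato $2,750 + $4,300 = $7,050; Petrov $2,750 + $9,300 = $12,050; Halvorsen $2,750 + $9,200 = $11,950; Becker $2,750 + $10,825 = $13,575; Okafor $2,750 + $3,750 = $6,500.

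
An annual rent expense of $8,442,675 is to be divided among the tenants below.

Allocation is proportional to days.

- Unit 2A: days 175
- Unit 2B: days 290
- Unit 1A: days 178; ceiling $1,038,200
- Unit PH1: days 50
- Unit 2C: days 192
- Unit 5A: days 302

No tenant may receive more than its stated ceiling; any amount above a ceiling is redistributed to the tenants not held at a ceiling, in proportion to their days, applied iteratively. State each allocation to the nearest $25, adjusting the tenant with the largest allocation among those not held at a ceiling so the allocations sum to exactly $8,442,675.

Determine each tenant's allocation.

Sum of days: 1,187.
Pro-rata shares before constraints: Unit 2A 1,244,707.77; Unit 2B 2,062,658.59; Unit 1A 1,266,045.62; Unit PH1 355,630.79; Unit 2C 1,365,622.24; Unit 5A 2,148,009.98.
Held at cap: Unit 1A ($1,038,200); remaining pool $7,404,475 reallocated over remaining days 1,009.
Remaining shares: Unit 2A 1,284,225.10 → $1,284,225; Unit 2B 2,128,144.45 → $2,128,150; Unit PH1 366,921.46 → $366,925; Unit 2C 1,408,978.39 → $1,408,975; Unit 5A 2,216,205.60 → $2,216,200.

Unit 2A: $1,284,225 | Unit 2B: $2,128,150 | Unit 1A: $1,038,200 | Unit PH1: $366,925 | Unit 2C: $1,408,975 | Unit 5A: $2,216,200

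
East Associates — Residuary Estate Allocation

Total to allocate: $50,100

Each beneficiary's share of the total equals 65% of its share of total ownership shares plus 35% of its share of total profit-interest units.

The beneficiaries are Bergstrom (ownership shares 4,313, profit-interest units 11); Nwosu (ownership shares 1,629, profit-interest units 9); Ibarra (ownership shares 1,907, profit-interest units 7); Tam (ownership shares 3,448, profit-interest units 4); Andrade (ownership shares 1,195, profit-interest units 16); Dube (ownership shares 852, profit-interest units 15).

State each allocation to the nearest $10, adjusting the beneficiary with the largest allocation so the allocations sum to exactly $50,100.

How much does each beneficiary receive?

Bergstrom: $13,640; Nwosu: $6,520; Ibarra: $6,630; Tam: $9,550; Andrade: $7,440; Dube: $6,320

Ownership shares total 13,344; profit-interest units total 62.
Combined weights (65% ownership shares + 35% profit-interest units): Bergstrom 0.2722; Nwosu 0.1302; Ibarra 0.1324; Tam 0.1905; Andrade 0.1485; Dube 0.1262.
Unrounded shares: Bergstrom 13,636.59; Nwosu 6,520.85; Ibarra 6,633.64; Tam 9,545.87; Andrade 7,441.47; Dube 6,321.58.
Rounded to nearest $10: Bergstrom $13,640; Nwosu $6,520; Ibarra $6,630; Tam $9,550; Andrade $7,440; Dube $6,320. Sum = $50,100.
Rounded total matches; no reconciliation needed.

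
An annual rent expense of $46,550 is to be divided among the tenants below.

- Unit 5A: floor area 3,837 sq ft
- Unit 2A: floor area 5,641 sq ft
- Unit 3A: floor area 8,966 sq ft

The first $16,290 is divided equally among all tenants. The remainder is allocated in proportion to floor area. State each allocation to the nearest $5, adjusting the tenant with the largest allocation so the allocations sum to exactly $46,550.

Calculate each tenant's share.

First tranche $16,290 split equally: $5,430 each.
Remainder $30,260 by floor area (total 18,444): Unit 5A 6,295.14 → $6,295; Unit 2A 9,254.86 → $9,255; Unit 3A 14,710.00 → $14,710.
Totals: Unit 5A $5,430 + $6,295 = $11,725; Unit 2A $5,430 + $9,255 = $14,685; Unit 3A $5,430 + $14,710 = $20,140.

Unit 5A: $11,725; Unit 2A: $14,685; Unit 3A: $20,140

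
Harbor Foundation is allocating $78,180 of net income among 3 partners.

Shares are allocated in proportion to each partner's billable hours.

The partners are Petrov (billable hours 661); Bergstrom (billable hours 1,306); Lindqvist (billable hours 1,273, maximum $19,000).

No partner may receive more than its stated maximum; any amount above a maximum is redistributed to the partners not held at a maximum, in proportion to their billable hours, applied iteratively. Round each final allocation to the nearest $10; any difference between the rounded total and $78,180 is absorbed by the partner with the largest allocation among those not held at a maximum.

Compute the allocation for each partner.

Total billable hours = 3,240.
Unconstrained shares: Petrov 15,949.69; Bergstrom 31,513.30; Lindqvist 30,717.02.
Cap binds for Lindqvist ($19,000); remaining pool $59,180 reallocated over remaining billable hours 1,967.
Redistributed shares: Petrov 19,887.13 → $19,890; Bergstrom 39,292.87 → $39,290.

Petrov: $19,890 | Bergstrom: $39,290 | Lindqvist: $19,000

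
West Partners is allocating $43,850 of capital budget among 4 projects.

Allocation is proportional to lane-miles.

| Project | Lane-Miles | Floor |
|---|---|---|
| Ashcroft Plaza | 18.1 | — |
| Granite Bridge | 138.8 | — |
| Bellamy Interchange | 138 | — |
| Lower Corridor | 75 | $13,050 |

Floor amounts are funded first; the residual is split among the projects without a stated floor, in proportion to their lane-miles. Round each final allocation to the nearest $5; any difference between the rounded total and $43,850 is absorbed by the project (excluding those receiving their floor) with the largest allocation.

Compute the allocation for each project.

Ashcroft Plaza: $1,890 · Granite Bridge: $14,495 · Bellamy Interchange: $14,415 · Lower Corridor: $13,050

Fund the minimums — Lower Corridor $13,050. Balance $30,800.
Balance split over remaining lane-miles 294.9: Ashcroft Plaza 1,890.40 → $1,890; Granite Bridge 14,496.58 → $14,495; Bellamy Interchange 14,413.02 → $14,415.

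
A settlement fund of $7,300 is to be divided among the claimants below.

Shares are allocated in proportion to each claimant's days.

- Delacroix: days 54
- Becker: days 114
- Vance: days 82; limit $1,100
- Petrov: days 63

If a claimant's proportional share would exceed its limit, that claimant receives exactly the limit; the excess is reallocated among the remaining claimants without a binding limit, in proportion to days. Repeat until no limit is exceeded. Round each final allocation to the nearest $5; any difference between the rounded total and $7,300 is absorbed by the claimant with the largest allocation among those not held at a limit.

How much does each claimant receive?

Sum of days: 313.
Proportional shares (ignoring caps): Delacroix 1,259.42; Becker 2,658.79; Vance 1,912.46; Petrov 1,469.33.
Capped: Vance ($1,100); residual $6,200 reallocated over remaining days 231.
Shares after redistribution: Delacroix 1,449.35 → $1,450; Becker 3,059.74 → $3,060; Petrov 1,690.91 → $1,690.

Delacroix: $1,450; Becker: $3,060; Vance: $1,100; Petrov: $1,690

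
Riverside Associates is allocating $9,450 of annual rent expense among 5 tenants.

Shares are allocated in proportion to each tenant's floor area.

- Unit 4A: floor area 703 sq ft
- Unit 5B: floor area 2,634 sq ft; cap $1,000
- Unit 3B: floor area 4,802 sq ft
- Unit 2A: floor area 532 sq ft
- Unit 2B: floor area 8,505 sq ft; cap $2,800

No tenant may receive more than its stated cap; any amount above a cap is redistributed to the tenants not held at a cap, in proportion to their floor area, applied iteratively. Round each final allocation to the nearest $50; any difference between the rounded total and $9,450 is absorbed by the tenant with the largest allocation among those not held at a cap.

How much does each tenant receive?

Total floor area = 17,176.
Proportional shares (ignoring caps): Unit 4A 386.78; Unit 5B 1,449.19; Unit 3B 2,641.99; Unit 2A 292.70; Unit 2B 4,679.33.
Cap binds for Unit 5B ($1,000), Unit 2B ($2,800); remaining pool $5,650 reallocated over remaining floor area 6,037.
Remaining shares: Unit 4A 657.93 → $650; Unit 3B 4,494.17 → $4,500; Unit 2A 497.90 → $500.

Unit 4A: $650 | Unit 5B: $1,000 | Unit 3B: $4,500 | Unit 2A: $500 | Unit 2B: $2,800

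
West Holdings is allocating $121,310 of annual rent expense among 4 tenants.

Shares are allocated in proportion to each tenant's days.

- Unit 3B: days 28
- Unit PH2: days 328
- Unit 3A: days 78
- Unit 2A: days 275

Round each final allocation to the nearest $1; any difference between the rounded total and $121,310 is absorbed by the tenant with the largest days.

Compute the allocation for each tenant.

Sum of days: 28 + 328 + 78 + 275 = 709.
Unrounded shares: Unit 3B 4,790.80; Unit PH2 56,120.85; Unit 3A 13,345.81; Unit 2A 47,052.54.
At nearest $1: Unit 3B $4,791; Unit PH2 $56,121; Unit 3A $13,346; Unit 2A $47,053. Sum = $121,311.
Difference $121,310 − $121,311 = −$1 applied to largest days (Unit PH2): Unit PH2 becomes $56,120.

Unit 3B: $4,791; Unit PH2: $56,120; Unit 3A: $13,346; Unit 2A: $47,053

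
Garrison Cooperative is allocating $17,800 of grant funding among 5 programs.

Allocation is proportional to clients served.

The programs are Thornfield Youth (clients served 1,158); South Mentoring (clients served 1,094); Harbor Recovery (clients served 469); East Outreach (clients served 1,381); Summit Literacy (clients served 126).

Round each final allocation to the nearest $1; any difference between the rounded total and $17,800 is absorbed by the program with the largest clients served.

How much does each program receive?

Total clients served = 1,158 + 1,094 + 469 + 1,381 + 126 = 4,228.
Proportional shares: Thornfield Youth 4,875.21; South Mentoring 4,605.77; Harbor Recovery 1,974.503; East Outreach 5,814.05; Summit Literacy 530.46.
After rounding ($1): Thornfield Youth $4,875; South Mentoring $4,606; Harbor Recovery $1,975; East Outreach $5,814; Summit Literacy $530. Sum = $17,800.
Sum already equals the total — no adjustment.

Thornfield Youth: $4,875; South Mentoring: $4,606; Harbor Recovery: $1,975; East Outreach: $5,814; Summit Literacy: $530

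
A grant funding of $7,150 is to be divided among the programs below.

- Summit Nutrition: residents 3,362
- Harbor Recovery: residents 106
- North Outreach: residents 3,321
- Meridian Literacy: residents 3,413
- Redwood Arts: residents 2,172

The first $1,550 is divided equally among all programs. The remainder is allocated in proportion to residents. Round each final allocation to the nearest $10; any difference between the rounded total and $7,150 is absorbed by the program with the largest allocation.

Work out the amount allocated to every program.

Equal tier: $1,550 ÷ 5 = $310 apiece.
Remainder $5,600 by residents (total 12,374): Summit Nutrition 1,521.51 → $1,520; Harbor Recovery 47.97 → $50; North Outreach 1,502.96 → $1,500; Meridian Literacy 1,544.59 → $1,540; Redwood Arts 982.96 → $980.
Rounding difference +$10 on remainder applied to Meridian Literacy.
Totals: Summit Nutrition $310 + $1,520 = $1,830; Harbor Recovery $310 + $50 = $360; North Outreach $310 + $1,500 = $1,810; Meridian Literacy $310 + $1,550 = $1,860; Redwood Arts $310 + $980 = $1,290.

Summit Nutrition: $1,830 | Harbor Recovery: $360 | North Outreach: $1,810 | Meridian Literacy: $1,860 | Redwood Arts: $1,290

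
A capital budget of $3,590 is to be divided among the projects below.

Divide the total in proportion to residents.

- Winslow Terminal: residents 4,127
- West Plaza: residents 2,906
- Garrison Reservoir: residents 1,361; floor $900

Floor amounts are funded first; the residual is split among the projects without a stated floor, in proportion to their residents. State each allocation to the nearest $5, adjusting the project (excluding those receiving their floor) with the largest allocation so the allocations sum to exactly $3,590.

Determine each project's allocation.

Guaranteed amounts: Garrison Reservoir $900. Balance $2,690.
Balance split over remaining residents 7,033: Winslow Terminal 1,578.51 → $1,580; West Plaza 1,111.49 → $1,110.

Winslow Terminal: $1,580 · West Plaza: $1,110 · Garrison Reservoir: $900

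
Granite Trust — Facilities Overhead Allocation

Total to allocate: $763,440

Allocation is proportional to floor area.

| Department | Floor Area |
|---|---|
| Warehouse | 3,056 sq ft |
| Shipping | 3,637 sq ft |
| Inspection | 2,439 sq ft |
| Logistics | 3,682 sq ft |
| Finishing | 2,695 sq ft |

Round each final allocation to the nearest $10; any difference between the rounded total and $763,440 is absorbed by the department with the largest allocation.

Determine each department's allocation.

Warehouse: $150,430 | Shipping: $179,030 | Inspection: $120,060 | Logistics: $181,260 | Finishing: $132,660

Total floor area = 15,509.
Raw shares: Warehouse 3,056/15,509 × $763,440 = 150,433.47; Shipping 3,637/15,509 × $763,440 = 179,033.55; Inspection 2,439/15,509 × $763,440 = 120,061.27; Logistics 3,682/15,509 × $763,440 = 181,248.70; Finishing 2,695/15,509 × $763,440 = 132,663.02.
At nearest $10: Warehouse $150,430; Shipping $179,030; Inspection $120,060; Logistics $181,250; Finishing $132,660. Sum = $763,430.
Difference $763,440 − $763,430 = +$10 applied to largest allocation (Logistics): Logistics becomes $181,260.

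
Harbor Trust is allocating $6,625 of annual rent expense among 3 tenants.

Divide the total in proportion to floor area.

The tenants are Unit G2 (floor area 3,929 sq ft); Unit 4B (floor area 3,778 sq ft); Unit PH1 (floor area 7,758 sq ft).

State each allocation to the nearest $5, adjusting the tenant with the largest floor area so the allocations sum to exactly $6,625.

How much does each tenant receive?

Total floor area = 15,465.
Unrounded shares: Unit G2 3,929/15,465 × $6,625 = 1,683.13; Unit 4B 3,778/15,465 × $6,625 = 1,618.44; Unit PH1 7,758/15,465 × $6,625 = 3,323.42.
At nearest $5: Unit G2 $1,685; Unit 4B $1,620; Unit PH1 $3,325. Sum = $6,630.
Difference $6,625 − $6,630 = −$5 applied to largest floor area (Unit PH1): Unit PH1 becomes $3,320.

Unit G2: $1,685 | Unit 4B: $1,620 | Unit PH1: $3,320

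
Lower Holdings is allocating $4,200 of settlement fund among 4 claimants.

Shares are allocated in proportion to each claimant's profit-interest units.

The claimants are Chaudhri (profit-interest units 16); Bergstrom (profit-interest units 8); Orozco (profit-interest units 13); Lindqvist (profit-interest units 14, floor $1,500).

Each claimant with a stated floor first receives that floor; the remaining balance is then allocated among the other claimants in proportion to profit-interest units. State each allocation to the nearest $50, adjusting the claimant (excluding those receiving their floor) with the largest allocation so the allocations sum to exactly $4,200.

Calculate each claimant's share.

Guaranteed amounts: Lindqvist $1,500. Residual $2,700.
Residual split over remaining profit-interest units 37: Chaudhri 1,167.57 → $1,150; Bergstrom 583.78 → $600; Orozco 948.65 → $950.

Chaudhri: $1,150; Bergstrom: $600; Orozco: $950; Lindqvist: $1,500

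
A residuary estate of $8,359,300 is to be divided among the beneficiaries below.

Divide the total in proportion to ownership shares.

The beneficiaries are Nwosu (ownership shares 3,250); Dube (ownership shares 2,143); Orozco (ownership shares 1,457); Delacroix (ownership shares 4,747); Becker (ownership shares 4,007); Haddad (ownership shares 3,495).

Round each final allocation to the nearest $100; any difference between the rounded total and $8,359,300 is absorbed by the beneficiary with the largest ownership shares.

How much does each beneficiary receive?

Total ownership shares = 19,099.
Raw shares: Nwosu 3,250/19,099 × $8,359,300 = 1,422,468.45; Dube 2,143/19,099 × $8,359,300 = 937,953.81; Orozco 1,457/19,099 × $8,359,300 = 637,703.55; Delacroix 4,747/19,099 × $8,359,300 = 2,077,679.31; Becker 4,007/19,099 × $8,359,300 = 1,753,794.18; Haddad 3,495/19,099 × $8,359,300 = 1,529,700.69.
At nearest $100: Nwosu $1,422,500; Dube $938,000; Orozco $637,700; Delacroix $2,077,700; Becker $1,753,800; Haddad $1,529,700. Sum = $8,359,400.
Difference $8,359,300 − $8,359,400 = −$100 applied to largest ownership shares (Delacroix): Delacroix becomes $2,077,600.

Nwosu: $1,422,500; Dube: $938,000; Orozco: $637,700; Delacroix: $2,077,600; Becker: $1,753,800; Haddad: $1,529,700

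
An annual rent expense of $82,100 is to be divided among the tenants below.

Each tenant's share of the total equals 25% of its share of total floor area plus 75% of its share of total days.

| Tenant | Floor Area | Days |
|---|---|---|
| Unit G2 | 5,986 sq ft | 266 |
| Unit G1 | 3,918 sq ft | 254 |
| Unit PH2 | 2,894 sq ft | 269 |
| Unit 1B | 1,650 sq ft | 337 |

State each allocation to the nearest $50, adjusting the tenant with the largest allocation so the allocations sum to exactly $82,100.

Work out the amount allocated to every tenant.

Totals — floor area 14,448, days 1,126.
Composite weights (25% floor area + 75% days): Unit G2 0.2808; Unit G1 0.2370; Unit PH2 0.2293; Unit 1B 0.2530.
Raw shares: Unit G2 23,049.92; Unit G1 19,455.88; Unit PH2 18,821.44; Unit 1B 20,772.76.
Rounded to nearest $50: Unit G2 $23,050; Unit G1 $19,450; Unit PH2 $18,800; Unit 1B $20,750. Sum = $82,050.
Difference $82,100 − $82,050 = +$50 applied to largest allocation (Unit G2): Unit G2 becomes $23,100.

Unit G2: $23,100; Unit G1: $19,450; Unit PH2: $18,800; Unit 1B: $20,750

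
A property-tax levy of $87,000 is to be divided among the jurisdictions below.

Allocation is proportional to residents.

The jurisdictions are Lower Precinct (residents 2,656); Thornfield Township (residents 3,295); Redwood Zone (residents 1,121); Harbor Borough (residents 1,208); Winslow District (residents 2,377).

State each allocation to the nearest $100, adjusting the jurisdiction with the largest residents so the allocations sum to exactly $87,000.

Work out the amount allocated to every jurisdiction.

Combined residents = 10,657.
Proportional shares: Lower Precinct 2,656/10,657 × $87,000 = 21,682.65; Thornfield Township 3,295/10,657 × $87,000 = 26,899.22; Redwood Zone 1,121/10,657 × $87,000 = 9,151.45; Harbor Borough 1,208/10,657 × $87,000 = 9,861.69; Winslow District 2,377/10,657 × $87,000 = 19,404.99.
After rounding ($100): Lower Precinct $21,700; Thornfield Township $26,900; Redwood Zone $9,200; Harbor Borough $9,900; Winslow District $19,400. Sum = $87,100.
Difference $87,000 − $87,100 = −$100 applied to largest residents (Thornfield Township): Thornfield Township becomes $26,800.

Lower Precinct: $21,700 | Thornfield Township: $26,800 | Redwood Zone: $9,200 | Harbor Borough: $9,900 | Winslow District: $19,400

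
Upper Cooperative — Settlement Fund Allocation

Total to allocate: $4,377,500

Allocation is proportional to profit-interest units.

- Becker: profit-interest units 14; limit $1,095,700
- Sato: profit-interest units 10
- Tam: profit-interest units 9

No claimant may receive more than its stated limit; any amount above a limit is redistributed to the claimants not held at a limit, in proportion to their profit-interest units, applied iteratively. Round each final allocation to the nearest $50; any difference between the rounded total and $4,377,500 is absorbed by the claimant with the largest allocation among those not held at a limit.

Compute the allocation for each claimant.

Combined profit-interest units = 33.
Pro-rata shares before constraints: Becker 1,857,121.21; Sato 1,326,515.15; Tam 1,193,863.64.
Held at cap: Becker ($1,095,700); remaining pool $3,281,800 reallocated over remaining profit-interest units 19.
Remaining shares: Sato 1,727,263.16 → $1,727,250; Tam 1,554,536.84 → $1,554,550.

Becker: $1,095,700 · Sato: $1,727,250 · Tam: $1,554,550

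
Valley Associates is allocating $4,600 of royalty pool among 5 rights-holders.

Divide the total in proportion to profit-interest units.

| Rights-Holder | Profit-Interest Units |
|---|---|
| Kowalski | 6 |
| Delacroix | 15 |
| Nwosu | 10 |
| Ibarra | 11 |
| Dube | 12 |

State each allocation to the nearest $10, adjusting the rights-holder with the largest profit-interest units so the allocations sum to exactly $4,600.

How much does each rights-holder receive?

Kowalski: $510; Delacroix: $1,280; Nwosu: $850; Ibarra: $940; Dube: $1,020

Total profit-interest units = 6 + 15 + 10 + 11 + 12 = 54.
Unrounded shares: Kowalski 511.11; Delacroix 1,277.78; Nwosu 851.85; Ibarra 937.04; Dube 1,022.22.
At nearest $10: Kowalski $510; Delacroix $1,280; Nwosu $850; Ibarra $940; Dube $1,020. Sum = $4,600.
Sum already equals the total — no adjustment.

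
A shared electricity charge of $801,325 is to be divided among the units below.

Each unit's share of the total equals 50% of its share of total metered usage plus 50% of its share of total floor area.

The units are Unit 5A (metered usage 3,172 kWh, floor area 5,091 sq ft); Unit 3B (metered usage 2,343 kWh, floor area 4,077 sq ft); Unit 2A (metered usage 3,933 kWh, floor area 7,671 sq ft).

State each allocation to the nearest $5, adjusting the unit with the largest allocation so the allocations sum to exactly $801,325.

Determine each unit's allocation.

Unit 5A: $255,650 | Unit 3B: $196,365 | Unit 2A: $349,310

Totals — metered usage 9,448, floor area 16,839.
Composite weights (50% metered usage + 50% floor area): Unit 5A 0.3190; Unit 3B 0.2451; Unit 2A 0.4359.
Pro-rata amounts: Unit 5A 255,649.24; Unit 3B 196,366.90; Unit 2A 349,308.86.
Rounded to nearest $5: Unit 5A $255,650; Unit 3B $196,365; Unit 2A $349,310. Sum = $801,325.
Rounded total matches; no reconciliation needed.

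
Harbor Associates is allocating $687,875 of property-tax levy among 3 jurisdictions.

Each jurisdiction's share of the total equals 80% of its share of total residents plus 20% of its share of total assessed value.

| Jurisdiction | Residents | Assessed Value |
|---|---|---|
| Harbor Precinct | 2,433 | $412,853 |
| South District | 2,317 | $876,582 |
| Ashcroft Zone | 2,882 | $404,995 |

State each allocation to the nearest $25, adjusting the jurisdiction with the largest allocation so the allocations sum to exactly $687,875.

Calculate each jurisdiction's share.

Totals — residents 7,632, assessed value 1,694,430.
Composite weights (80% residents + 20% assessed value): Harbor Precinct 0.3038; South District 0.3463; Ashcroft Zone 0.3499.
Proportional shares: Harbor Precinct 208,950.32; South District 238,237.54; Ashcroft Zone 240,687.14.
After rounding ($25): Harbor Precinct $208,950; South District $238,250; Ashcroft Zone $240,675. Sum = $687,875.
Rounded total matches; no reconciliation needed.

Harbor Precinct: $208,950; South District: $238,250; Ashcroft Zone: $240,675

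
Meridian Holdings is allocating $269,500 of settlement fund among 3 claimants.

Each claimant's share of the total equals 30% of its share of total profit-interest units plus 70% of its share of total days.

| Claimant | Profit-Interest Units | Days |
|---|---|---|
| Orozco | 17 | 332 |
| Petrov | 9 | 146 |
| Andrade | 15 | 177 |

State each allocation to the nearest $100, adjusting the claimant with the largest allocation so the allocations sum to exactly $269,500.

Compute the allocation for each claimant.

Orozco: $129,100 · Petrov: $59,800 · Andrade: $80,600

Totals — profit-interest units 41, days 655.
Blended shares (30% profit-interest units + 70% days): Orozco 0.4792; Petrov 0.2219; Andrade 0.2989.
Unrounded shares: Orozco 129,144.24; Petrov 59,797.79; Andrade 80,557.97.
Rounded to nearest $100: Orozco $129,100; Petrov $59,800; Andrade $80,600. Sum = $269,500.
Rounded total matches; no reconciliation needed.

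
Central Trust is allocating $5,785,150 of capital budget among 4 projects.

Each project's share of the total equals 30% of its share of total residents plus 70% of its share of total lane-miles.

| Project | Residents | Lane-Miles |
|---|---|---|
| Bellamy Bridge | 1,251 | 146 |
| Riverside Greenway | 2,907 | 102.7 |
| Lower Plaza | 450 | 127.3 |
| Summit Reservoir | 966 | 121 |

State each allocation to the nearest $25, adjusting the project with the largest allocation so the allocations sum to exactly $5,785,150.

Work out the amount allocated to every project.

Bellamy Bridge: $1,579,150; Riverside Greenway: $1,741,925; Lower Plaza: $1,177,375; Summit Reservoir: $1,286,700

Totals — residents 5,574, lane-miles 497.
Combined weights (30% residents + 70% lane-miles): Bellamy Bridge 0.2730; Riverside Greenway 0.3011; Lower Plaza 0.2035; Summit Reservoir 0.2224.
Unrounded shares: Bellamy Bridge 1,579,139.22; Riverside Greenway 1,741,945.95; Lower Plaza 1,177,366.92; Summit Reservoir 1,286,697.91.
Rounded to nearest $25: Bellamy Bridge $1,579,150; Riverside Greenway $1,741,950; Lower Plaza $1,177,375; Summit Reservoir $1,286,700. Sum = $5,785,175.
Difference $5,785,150 − $5,785,175 = −$25 applied to largest allocation (Riverside Greenway): Riverside Greenway becomes $1,741,925.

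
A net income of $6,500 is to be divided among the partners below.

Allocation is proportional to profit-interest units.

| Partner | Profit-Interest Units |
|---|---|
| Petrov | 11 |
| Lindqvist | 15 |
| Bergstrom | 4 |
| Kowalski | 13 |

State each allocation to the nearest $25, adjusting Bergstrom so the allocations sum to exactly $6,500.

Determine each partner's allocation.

Sum of profit-interest units: 43.
Unrounded shares: Petrov 11/43 × $6,500 = 1,662.79; Lindqvist 15/43 × $6,500 = 2,267.44; Bergstrom 4/43 × $6,500 = 604.65; Kowalski 13/43 × $6,500 = 1,965.12.
At nearest $25: Petrov $1,675; Lindqvist $2,275; Bergstrom $600; Kowalski $1,975. Sum = $6,525.
Difference $6,500 − $6,525 = −$25 applied to Bergstrom: Bergstrom becomes $575.

Petrov: $1,675 | Lindqvist: $2,275 | Bergstrom: $575 | Kowalski: $1,975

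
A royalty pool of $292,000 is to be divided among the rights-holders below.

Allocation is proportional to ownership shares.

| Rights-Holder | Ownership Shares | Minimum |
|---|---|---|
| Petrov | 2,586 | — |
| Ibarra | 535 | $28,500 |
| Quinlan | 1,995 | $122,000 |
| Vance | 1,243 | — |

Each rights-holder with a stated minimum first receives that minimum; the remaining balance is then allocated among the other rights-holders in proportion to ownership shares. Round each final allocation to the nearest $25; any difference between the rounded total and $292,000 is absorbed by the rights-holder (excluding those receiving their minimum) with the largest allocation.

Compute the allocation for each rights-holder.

Petrov: $95,575; Ibarra: $28,500; Quinlan: $122,000; Vance: $45,925

Guaranteed amounts: Ibarra $28,500; Quinlan $122,000. Residual $141,500.
Residual split over remaining ownership shares 3,829: Petrov 95,565.16 → $95,575; Vance 45,934.84 → $45,925.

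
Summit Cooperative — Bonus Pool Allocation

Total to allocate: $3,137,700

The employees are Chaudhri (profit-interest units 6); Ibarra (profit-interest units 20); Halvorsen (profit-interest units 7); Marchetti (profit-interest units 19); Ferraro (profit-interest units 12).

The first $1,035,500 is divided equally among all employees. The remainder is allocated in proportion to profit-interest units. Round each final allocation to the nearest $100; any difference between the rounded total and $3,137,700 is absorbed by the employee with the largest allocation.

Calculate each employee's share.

Chaudhri: $404,200 · Ibarra: $864,000 · Halvorsen: $437,000 · Marchetti: $831,200 · Ferraro: $601,300

First tranche $1,035,500 split equally: $207,100 each.
Remainder $2,102,200 by profit-interest units (total 64): Chaudhri 197,081.25 → $197,100; Ibarra 656,937.50 → $656,900; Halvorsen 229,928.12 → $229,900; Marchetti 624,090.62 → $624,100; Ferraro 394,162.50 → $394,200.
Totals: Chaudhri $207,100 + $197,100 = $404,200; Ibarra $207,100 + $656,900 = $864,000; Halvorsen $207,100 + $229,900 = $437,000; Marchetti $207,100 + $624,100 = $831,200; Ferraro $207,100 + $394,200 = $601,300.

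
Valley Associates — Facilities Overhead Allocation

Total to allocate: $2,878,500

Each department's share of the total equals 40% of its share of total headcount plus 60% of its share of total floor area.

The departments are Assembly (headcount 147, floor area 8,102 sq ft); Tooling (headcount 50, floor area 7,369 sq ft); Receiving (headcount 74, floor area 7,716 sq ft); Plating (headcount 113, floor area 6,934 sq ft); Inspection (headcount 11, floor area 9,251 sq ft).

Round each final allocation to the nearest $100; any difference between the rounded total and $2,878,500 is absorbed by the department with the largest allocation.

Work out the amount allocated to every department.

Headcount total 395; floor area total 39,372.
Combined weights (40% headcount + 60% floor area): Assembly 0.2723; Tooling 0.1629; Receiving 0.1925; Plating 0.2201; Inspection 0.1521.
Pro-rata amounts: Assembly 783,899.64; Tooling 468,996.86; Receiving 554,176.91; Plating 633,556.07; Inspection 437,870.51.
At nearest $100: Assembly $783,900; Tooling $469,000; Receiving $554,200; Plating $633,600; Inspection $437,900. Sum = $2,878,600.
Difference $2,878,500 − $2,878,600 = −$100 applied to largest allocation (Assembly): Assembly becomes $783,800.

Assembly: $783,800; Tooling: $469,000; Receiving: $554,200; Plating: $633,600; Inspection: $437,900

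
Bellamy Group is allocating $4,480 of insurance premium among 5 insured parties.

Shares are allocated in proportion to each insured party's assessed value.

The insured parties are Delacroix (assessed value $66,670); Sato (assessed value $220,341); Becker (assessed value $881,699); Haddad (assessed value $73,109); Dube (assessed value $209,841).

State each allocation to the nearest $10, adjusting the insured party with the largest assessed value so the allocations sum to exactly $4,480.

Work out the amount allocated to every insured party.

Delacroix: $210; Sato: $680; Becker: $2,710; Haddad: $230; Dube: $650

Total assessed value = 1,451,660.
Unrounded shares: Delacroix 66,670/1,451,660 × $4,480 = 205.75; Sato 220,341/1,451,660 × $4,480 = 680.00; Becker 881,699/1,451,660 × $4,480 = 2,721.03; Haddad 73,109/1,451,660 × $4,480 = 225.62; Dube 209,841/1,451,660 × $4,480 = 647.59.
Rounded to nearest $10: Delacroix $210; Sato $680; Becker $2,720; Haddad $230; Dube $650. Sum = $4,490.
Difference $4,480 − $4,490 = −$10 applied to largest assessed value (Becker): Becker becomes $2,710.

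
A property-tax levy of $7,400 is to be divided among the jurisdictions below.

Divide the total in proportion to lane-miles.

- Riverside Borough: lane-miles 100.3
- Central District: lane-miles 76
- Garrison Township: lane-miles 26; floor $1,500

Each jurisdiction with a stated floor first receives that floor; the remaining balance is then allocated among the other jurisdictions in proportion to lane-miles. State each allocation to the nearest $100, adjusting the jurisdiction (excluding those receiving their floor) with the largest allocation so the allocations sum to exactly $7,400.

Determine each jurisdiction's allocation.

Minimums first: Garrison Township $1,500. Balance $5,900.
Balance split over remaining lane-miles 176.3: Riverside Borough 3,356.61 → $3,400; Central District 2,543.39 → $2,500.

Riverside Borough: $3,400 · Central District: $2,500 · Garrison Township: $1,500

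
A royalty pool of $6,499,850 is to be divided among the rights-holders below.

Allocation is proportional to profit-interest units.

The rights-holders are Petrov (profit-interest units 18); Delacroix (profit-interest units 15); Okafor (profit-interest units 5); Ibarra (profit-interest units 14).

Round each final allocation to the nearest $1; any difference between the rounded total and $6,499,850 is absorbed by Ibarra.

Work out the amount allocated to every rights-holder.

Sum of profit-interest units: 52.
Raw shares: Petrov 18/52 × $6,499,850 = 2,249,948.08; Delacroix 15/52 × $6,499,850 = 1,874,956.73; Okafor 5/52 × $6,499,850 = 624,985.58; Ibarra 14/52 × $6,499,850 = 1,749,959.62.
At nearest $1: Petrov $2,249,948; Delacroix $1,874,957; Okafor $624,986; Ibarra $1,749,960. Sum = $6,499,851.
Difference $6,499,850 − $6,499,851 = −$1 applied to Ibarra: Ibarra becomes $1,749,959.

Petrov: $2,249,948 | Delacroix: $1,874,957 | Okafor: $624,986 | Ibarra: $1,749,959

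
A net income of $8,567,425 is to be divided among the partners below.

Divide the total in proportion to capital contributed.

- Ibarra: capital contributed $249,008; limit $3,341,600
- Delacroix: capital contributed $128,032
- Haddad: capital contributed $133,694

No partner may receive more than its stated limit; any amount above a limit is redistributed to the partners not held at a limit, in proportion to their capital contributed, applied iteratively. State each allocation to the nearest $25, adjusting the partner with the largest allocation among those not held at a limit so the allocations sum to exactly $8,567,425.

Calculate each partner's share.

Capital contributed total: 510,734.
Unconstrained shares: Ibarra 4,177,041.99; Delacroix 2,147,702.24; Haddad 2,242,680.77.
Capped: Ibarra ($3,341,600); residual $5,225,825 reallocated over remaining capital contributed 261,726.
Remaining shares: Delacroix 2,556,386.55 → $2,556,375; Haddad 2,669,438.45 → $2,669,450.

Ibarra: $3,341,600; Delacroix: $2,556,375; Haddad: $2,669,450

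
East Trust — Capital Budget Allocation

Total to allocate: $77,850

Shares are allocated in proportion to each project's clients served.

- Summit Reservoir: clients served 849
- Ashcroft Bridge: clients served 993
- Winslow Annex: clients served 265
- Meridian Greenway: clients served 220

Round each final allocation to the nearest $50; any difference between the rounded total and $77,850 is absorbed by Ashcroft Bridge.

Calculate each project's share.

Summit Reservoir: $28,400 | Ashcroft Bridge: $33,250 | Winslow Annex: $8,850 | Meridian Greenway: $7,350

Sum of clients served: 2,327.
Raw shares: Summit Reservoir 849/2,327 × $77,850 = 28,403.37; Ashcroft Bridge 993/2,327 × $77,850 = 33,220.91; Winslow Annex 265/2,327 × $77,850 = 8,865.60; Meridian Greenway 220/2,327 × $77,850 = 7,360.12.
At nearest $50: Summit Reservoir $28,400; Ashcroft Bridge $33,200; Winslow Annex $8,850; Meridian Greenway $7,350. Sum = $77,800.
Difference $77,850 − $77,800 = +$50 applied to Ashcroft Bridge: Ashcroft Bridge becomes $33,250.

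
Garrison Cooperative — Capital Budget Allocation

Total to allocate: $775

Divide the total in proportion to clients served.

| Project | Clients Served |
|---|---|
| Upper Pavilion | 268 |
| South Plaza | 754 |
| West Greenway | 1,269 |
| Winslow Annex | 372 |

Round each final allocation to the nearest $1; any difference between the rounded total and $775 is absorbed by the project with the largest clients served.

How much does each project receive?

Sum of clients served: 268 + 754 + 1,269 + 372 = 2,663.
Proportional shares: Upper Pavilion 77.99; South Plaza 219.43; West Greenway 369.31; Winslow Annex 108.26.
Rounded to nearest $1: Upper Pavilion $78; South Plaza $219; West Greenway $369; Winslow Annex $108. Sum = $774.
Difference $775 − $774 = +$1 applied to largest clients served (West Greenway): West Greenway becomes $370.

Upper Pavilion: $78 · South Plaza: $219 · West Greenway: $370 · Winslow Annex: $108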